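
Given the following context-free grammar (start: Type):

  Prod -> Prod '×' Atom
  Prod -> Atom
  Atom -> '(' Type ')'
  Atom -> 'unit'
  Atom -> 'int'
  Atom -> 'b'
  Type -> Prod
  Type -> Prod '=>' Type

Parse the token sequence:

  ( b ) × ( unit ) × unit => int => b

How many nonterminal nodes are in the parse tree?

19

[Type [Prod [Prod [Prod [Atom ( [Type [Prod [Atom b]]] )]] × [Atom ( [Type [Prod [Atom unit]]] )]] × [Atom unit]] => [Type [Prod [Atom int]] => [Type [Prod [Atom b]]]]]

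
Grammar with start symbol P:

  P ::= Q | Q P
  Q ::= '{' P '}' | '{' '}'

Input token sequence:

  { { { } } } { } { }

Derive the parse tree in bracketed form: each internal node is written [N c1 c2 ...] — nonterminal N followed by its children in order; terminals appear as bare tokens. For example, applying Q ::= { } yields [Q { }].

P
Q P
{ P } P
{ Q } P
{ { P } } P
{ { Q } } P
{ { { } } } P
{ { { } } } Q P
{ { { } } } { } P
{ { { } } } { } Q
{ { { } } } { } { }

[P [Q { [P [Q { [P [Q { }]] }]] }] [P [Q { }] [P [Q { }]]]]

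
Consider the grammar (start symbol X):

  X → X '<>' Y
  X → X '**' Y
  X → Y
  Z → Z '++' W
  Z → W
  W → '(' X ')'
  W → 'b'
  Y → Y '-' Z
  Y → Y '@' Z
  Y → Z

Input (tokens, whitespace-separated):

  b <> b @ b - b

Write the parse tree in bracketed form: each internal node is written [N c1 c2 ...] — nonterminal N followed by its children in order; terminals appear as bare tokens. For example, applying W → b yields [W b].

[X [X [Y [Z [W b]]]] <> [Y [Y [Y [Z [W b]]] @ [Z [W b]]] - [Z [W b]]]]

X
X <> Y
Y <> Y
Z <> Y
W <> Y
b <> Y
b <> Y - Z
b <> Y @ Z - Z
b <> Z @ Z - Z
b <> W @ Z - Z
b <> b @ Z - Z
b <> b @ W - Z
b <> b @ b - Z
b <> b @ b - W
b <> b @ b - b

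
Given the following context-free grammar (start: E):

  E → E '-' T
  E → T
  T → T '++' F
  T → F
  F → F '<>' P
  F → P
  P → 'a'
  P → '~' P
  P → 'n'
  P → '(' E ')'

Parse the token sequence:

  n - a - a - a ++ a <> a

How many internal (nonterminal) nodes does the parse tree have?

21

[E [E [E [E [T [F [P n]]]] - [T [F [P a]]]] - [T [F [P a]]]] - [T [T [F [P a]]] ++ [F [F [P a]] <> [P a]]]]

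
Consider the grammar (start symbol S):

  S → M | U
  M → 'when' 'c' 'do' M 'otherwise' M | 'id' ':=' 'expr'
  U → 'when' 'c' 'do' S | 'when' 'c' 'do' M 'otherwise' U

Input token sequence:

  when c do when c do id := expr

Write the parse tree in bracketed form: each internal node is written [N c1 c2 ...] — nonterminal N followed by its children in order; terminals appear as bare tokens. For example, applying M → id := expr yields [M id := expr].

[S [U when c do [S [U when c do [S [M id := expr]]]]]]

S
U
when c do S
when c do U
when c do when c do S
when c do when c do M
when c do when c do id := expr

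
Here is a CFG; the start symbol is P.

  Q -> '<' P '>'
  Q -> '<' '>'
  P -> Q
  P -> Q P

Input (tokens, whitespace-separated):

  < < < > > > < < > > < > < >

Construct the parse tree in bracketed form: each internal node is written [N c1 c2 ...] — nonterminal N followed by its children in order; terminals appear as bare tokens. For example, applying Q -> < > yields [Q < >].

P
Q P
< P > P
< Q > P
< < P > > P
< < Q > > P
< < < > > > P
< < < > > > Q P
< < < > > > < P > P
< < < > > > < Q > P
< < < > > > < < > > P
< < < > > > < < > > Q P
< < < > > > < < > > < > P
< < < > > > < < > > < > Q
< < < > > > < < > > < > < >

[P [Q < [P [Q < [P [Q < >]] >]] >] [P [Q < [P [Q < >]] >] [P [Q < >] [P [Q < >]]]]]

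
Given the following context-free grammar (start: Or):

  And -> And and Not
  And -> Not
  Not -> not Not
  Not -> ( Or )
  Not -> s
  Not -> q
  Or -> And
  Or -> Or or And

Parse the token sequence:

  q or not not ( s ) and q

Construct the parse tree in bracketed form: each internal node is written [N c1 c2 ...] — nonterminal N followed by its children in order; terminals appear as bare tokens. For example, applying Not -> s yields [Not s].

[Or [Or [And [Not q]]] or [And [And [Not not [Not not [Not ( [Or [And [Not s]]] )]]]] and [Not q]]]

Or
Or or And
And or And
Not or And
q or And
q or And and Not
q or Not and Not
q or not Not and Not
q or not not Not and Not
q or not not ( Or ) and Not
q or not not ( And ) and Not
q or not not ( Not ) and Not
q or not not ( s ) and Not
q or not not ( s ) and q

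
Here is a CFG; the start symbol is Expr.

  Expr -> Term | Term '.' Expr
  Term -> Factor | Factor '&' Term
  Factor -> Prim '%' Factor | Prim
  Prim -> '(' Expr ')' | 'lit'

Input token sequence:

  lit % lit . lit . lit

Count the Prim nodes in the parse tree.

4

[Expr [Term [Factor [Prim lit] % [Factor [Prim lit]]]] . [Expr [Term [Factor [Prim lit]]] . [Expr [Term [Factor [Prim lit]]]]]]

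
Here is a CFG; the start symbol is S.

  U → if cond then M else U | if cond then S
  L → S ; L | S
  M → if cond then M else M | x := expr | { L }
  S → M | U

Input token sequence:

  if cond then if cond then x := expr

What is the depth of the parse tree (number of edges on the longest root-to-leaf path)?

[S [U if cond then [S [U if cond then [S [M x := expr]]]]]]

6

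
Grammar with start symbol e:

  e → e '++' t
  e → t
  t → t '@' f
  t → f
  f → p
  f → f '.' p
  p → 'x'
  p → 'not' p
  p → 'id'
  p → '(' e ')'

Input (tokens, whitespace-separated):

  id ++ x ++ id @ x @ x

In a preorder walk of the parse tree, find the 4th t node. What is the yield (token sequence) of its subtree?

[e [e [e [t [f [p id]]]] ++ [t [f [p x]]]] ++ [t [t [t [f [p id]]] @ [f [p x]]] @ [f [p x]]]]

id @ x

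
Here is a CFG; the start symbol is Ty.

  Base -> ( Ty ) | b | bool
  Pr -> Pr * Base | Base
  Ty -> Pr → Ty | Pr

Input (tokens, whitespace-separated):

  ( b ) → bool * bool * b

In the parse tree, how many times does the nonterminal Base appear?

[Ty [Pr [Base ( [Ty [Pr [Base b]]] )]] → [Ty [Pr [Pr [Pr [Base bool]] * [Base bool]] * [Base b]]]]

5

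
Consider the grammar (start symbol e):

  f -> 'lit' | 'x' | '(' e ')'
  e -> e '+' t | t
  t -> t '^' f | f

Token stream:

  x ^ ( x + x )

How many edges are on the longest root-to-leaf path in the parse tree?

7

[e [t [t [f x]] ^ [f ( [e [e [t [f x]]] + [t [f x]]] )]]]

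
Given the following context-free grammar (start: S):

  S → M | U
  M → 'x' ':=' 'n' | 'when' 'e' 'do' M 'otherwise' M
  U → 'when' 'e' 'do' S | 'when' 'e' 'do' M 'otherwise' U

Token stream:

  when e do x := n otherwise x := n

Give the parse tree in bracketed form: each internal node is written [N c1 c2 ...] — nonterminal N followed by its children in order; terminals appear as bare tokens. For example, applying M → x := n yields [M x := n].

S
M
when e do M otherwise M
when e do x := n otherwise M
when e do x := n otherwise x := n

[S [M when e do [M x := n] otherwise [M x := n]]]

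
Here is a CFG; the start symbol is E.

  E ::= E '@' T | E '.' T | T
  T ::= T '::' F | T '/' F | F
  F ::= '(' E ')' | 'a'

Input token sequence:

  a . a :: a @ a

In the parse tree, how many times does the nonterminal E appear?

3

[E [E [E [T [F a]]] . [T [T [F a]] :: [F a]]] @ [T [F a]]]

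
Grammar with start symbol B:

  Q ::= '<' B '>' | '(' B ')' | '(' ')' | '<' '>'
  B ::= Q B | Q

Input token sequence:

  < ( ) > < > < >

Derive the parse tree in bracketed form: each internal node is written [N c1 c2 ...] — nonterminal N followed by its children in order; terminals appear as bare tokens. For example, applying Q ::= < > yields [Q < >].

B
Q B
< B > B
< Q > B
< ( ) > B
< ( ) > Q B
< ( ) > < > B
< ( ) > < > Q
< ( ) > < > < >

[B [Q < [B [Q ( )]] >] [B [Q < >] [B [Q < >]]]]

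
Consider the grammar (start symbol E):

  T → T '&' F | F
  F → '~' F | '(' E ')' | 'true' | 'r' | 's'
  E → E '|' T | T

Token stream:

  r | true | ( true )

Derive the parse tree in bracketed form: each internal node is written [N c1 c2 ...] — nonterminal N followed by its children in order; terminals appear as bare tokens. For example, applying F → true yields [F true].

E
E | T
E | T | T
T | T | T
F | T | T
r | T | T
r | F | T
r | true | T
r | true | F
r | true | ( E )
r | true | ( T )
r | true | ( F )
r | true | ( true )

[E [E [E [T [F r]]] | [T [F true]]] | [T [F ( [E [T [F true]]] )]]]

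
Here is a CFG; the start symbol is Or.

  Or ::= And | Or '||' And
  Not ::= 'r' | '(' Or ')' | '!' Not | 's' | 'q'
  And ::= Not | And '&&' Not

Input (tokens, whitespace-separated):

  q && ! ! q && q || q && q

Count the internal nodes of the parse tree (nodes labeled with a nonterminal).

14

[Or [Or [And [And [And [Not q]] && [Not ! [Not ! [Not q]]]] && [Not q]]] || [And [And [Not q]] && [Not q]]]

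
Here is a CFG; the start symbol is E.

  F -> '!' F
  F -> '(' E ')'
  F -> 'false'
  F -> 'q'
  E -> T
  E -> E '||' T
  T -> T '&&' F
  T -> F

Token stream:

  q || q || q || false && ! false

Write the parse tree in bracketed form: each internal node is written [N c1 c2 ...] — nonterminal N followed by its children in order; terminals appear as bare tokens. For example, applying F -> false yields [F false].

E
E || T
E || T || T
E || T || T || T
T || T || T || T
F || T || T || T
q || T || T || T
q || F || T || T
q || q || T || T
q || q || F || T
q || q || q || T
q || q || q || T && F
q || q || q || F && F
q || q || q || false && F
q || q || q || false && ! F
q || q || q || false && ! false

[E [E [E [E [T [F q]]] || [T [F q]]] || [T [F q]]] || [T [T [F false]] && [F ! [F false]]]]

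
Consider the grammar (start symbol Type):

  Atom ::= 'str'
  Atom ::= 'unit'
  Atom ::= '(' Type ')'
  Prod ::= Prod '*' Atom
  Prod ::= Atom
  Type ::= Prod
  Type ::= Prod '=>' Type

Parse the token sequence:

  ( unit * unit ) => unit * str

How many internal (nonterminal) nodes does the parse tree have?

[Type [Prod [Atom ( [Type [Prod [Prod [Atom unit]] * [Atom unit]]] )]] => [Type [Prod [Prod [Atom unit]] * [Atom str]]]]

13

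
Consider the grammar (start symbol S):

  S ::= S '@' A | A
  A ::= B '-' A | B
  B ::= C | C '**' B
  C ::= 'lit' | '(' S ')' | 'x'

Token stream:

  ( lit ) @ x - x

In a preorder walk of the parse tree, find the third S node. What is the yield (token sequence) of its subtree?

[S [S [A [B [C ( [S [A [B [C lit]]]] )]]]] @ [A [B [C x]] - [A [B [C x]]]]]

lit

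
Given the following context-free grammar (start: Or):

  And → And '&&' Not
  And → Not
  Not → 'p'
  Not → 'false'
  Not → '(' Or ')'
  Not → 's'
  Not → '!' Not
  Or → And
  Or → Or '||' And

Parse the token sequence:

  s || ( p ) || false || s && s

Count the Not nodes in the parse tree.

6

[Or [Or [Or [Or [And [Not s]]] || [And [Not ( [Or [And [Not p]]] )]]] || [And [Not false]]] || [And [And [Not s]] && [Not s]]]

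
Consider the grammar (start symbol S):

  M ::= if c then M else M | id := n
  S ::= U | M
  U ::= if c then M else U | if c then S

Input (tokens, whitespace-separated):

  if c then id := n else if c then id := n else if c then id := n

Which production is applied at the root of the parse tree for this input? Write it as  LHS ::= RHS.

S ::= U

[S [U if c then [M id := n] else [U if c then [M id := n] else [U if c then [S [M id := n]]]]]]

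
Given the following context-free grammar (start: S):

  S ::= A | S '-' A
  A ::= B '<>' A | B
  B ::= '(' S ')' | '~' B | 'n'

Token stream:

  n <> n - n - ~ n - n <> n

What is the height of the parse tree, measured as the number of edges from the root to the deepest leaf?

[S [S [S [S [A [B n] <> [A [B n]]]] - [A [B n]]] - [A [B ~ [B n]]]] - [A [B n] <> [A [B n]]]]

7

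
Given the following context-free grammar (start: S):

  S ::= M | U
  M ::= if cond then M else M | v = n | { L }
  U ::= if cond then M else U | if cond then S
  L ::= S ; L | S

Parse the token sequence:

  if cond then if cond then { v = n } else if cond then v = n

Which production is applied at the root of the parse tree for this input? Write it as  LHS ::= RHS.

[S [U if cond then [S [U if cond then [M { [L [S [M v = n]]] }] else [U if cond then [S [M v = n]]]]]]]

S ::= U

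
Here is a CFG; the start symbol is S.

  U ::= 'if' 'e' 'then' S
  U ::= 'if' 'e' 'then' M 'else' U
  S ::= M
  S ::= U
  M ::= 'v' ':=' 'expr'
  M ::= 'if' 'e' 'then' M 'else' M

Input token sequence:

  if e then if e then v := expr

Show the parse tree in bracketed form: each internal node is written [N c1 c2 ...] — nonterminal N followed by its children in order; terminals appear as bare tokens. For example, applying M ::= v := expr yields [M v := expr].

S
U
if e then S
if e then U
if e then if e then S
if e then if e then M
if e then if e then v := expr

[S [U if e then [S [U if e then [S [M v := expr]]]]]]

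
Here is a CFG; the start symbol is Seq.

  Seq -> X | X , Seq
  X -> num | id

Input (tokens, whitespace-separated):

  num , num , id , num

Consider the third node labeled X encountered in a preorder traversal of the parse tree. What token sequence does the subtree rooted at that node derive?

[Seq [X num] , [Seq [X num] , [Seq [X id] , [Seq [X num]]]]]

id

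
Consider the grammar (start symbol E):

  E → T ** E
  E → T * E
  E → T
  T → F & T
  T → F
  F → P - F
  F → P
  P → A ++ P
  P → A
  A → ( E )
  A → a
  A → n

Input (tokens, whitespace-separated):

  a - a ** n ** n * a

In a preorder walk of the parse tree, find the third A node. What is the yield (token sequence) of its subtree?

[E [T [F [P [A a]] - [F [P [A a]]]]] ** [E [T [F [P [A n]]]] ** [E [T [F [P [A n]]]] * [E [T [F [P [A a]]]]]]]]

n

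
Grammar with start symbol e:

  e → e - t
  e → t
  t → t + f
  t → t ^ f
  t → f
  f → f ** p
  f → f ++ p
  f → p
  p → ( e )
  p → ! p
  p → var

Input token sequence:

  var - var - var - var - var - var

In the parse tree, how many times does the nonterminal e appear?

6

[e [e [e [e [e [e [t [f [p var]]]] - [t [f [p var]]]] - [t [f [p var]]]] - [t [f [p var]]]] - [t [f [p var]]]] - [t [f [p var]]]]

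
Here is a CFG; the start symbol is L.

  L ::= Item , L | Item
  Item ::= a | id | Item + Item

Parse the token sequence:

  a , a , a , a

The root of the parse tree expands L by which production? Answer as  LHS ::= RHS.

[L [Item a] , [L [Item a] , [L [Item a] , [L [Item a]]]]]

L ::= Item , L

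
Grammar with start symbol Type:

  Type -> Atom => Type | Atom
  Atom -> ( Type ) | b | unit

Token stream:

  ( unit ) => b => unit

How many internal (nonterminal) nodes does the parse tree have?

[Type [Atom ( [Type [Atom unit]] )] => [Type [Atom b] => [Type [Atom unit]]]]

8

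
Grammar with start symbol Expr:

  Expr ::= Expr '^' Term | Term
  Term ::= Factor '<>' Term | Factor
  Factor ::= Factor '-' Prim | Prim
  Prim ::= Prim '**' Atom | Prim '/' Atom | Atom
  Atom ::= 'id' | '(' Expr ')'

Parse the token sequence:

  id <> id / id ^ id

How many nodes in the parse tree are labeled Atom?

[Expr [Expr [Term [Factor [Prim [Atom id]]] <> [Term [Factor [Prim [Prim [Atom id]] / [Atom id]]]]]] ^ [Term [Factor [Prim [Atom id]]]]]

4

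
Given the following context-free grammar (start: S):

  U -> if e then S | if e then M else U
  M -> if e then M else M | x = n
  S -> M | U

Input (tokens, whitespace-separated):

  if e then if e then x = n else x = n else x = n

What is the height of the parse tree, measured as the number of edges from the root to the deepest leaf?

[S [M if e then [M if e then [M x = n] else [M x = n]] else [M x = n]]]

4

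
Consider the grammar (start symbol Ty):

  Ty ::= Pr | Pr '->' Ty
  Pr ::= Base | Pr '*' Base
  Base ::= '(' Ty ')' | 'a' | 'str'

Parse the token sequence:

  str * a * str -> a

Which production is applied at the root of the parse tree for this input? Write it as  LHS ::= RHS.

[Ty [Pr [Pr [Pr [Base str]] * [Base a]] * [Base str]] -> [Ty [Pr [Base a]]]]

Ty ::= Pr '->' Ty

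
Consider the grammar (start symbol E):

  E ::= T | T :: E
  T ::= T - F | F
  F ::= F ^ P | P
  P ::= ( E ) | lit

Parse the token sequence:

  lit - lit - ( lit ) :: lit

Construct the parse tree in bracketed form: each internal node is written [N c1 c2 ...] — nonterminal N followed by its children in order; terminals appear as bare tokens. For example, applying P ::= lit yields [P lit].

E
T :: E
T - F :: E
T - F - F :: E
F - F - F :: E
P - F - F :: E
lit - F - F :: E
lit - P - F :: E
lit - lit - F :: E
lit - lit - P :: E
lit - lit - ( E ) :: E
lit - lit - ( T ) :: E
lit - lit - ( F ) :: E
lit - lit - ( P ) :: E
lit - lit - ( lit ) :: E
lit - lit - ( lit ) :: T
lit - lit - ( lit ) :: F
lit - lit - ( lit ) :: P
lit - lit - ( lit ) :: lit

[E [T [T [T [F [P lit]]] - [F [P lit]]] - [F [P ( [E [T [F [P lit]]]] )]]] :: [E [T [F [P lit]]]]]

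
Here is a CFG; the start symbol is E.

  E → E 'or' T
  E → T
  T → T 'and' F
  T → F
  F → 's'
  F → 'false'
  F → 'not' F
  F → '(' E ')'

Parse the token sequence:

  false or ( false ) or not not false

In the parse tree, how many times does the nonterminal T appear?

[E [E [E [T [F false]]] or [T [F ( [E [T [F false]]] )]]] or [T [F not [F not [F false]]]]]

4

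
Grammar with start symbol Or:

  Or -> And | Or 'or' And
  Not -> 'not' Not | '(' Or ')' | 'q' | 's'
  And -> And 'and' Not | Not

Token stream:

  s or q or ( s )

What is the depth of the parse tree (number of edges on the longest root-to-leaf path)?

[Or [Or [Or [And [Not s]]] or [And [Not q]]] or [And [Not ( [Or [And [Not s]]] )]]]

6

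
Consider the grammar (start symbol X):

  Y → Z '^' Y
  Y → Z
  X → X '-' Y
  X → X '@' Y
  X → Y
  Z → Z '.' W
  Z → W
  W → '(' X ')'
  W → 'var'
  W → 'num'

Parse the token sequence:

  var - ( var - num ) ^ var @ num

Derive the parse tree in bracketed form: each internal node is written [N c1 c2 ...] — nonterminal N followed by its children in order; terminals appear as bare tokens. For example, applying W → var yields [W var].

X
X @ Y
X - Y @ Y
Y - Y @ Y
Z - Y @ Y
W - Y @ Y
var - Y @ Y
var - Z ^ Y @ Y
var - W ^ Y @ Y
var - ( X ) ^ Y @ Y
var - ( X - Y ) ^ Y @ Y
var - ( Y - Y ) ^ Y @ Y
var - ( Z - Y ) ^ Y @ Y
var - ( W - Y ) ^ Y @ Y
var - ( var - Y ) ^ Y @ Y
var - ( var - Z ) ^ Y @ Y
var - ( var - W ) ^ Y @ Y
var - ( var - num ) ^ Y @ Y
var - ( var - num ) ^ Z @ Y
var - ( var - num ) ^ W @ Y
var - ( var - num ) ^ var @ Y
var - ( var - num ) ^ var @ Z
var - ( var - num ) ^ var @ W
var - ( var - num ) ^ var @ num

[X [X [X [Y [Z [W var]]]] - [Y [Z [W ( [X [X [Y [Z [W var]]]] - [Y [Z [W num]]]] )]] ^ [Y [Z [W var]]]]] @ [Y [Z [W num]]]]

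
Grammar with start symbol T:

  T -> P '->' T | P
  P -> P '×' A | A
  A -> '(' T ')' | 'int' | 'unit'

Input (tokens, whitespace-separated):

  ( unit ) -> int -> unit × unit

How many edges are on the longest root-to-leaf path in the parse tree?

6

[T [P [A ( [T [P [A unit]]] )]] -> [T [P [A int]] -> [T [P [P [A unit]] × [A unit]]]]]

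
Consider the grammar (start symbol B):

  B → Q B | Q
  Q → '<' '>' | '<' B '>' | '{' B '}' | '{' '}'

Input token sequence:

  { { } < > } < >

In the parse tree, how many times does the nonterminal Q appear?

[B [Q { [B [Q { }] [B [Q < >]]] }] [B [Q < >]]]

4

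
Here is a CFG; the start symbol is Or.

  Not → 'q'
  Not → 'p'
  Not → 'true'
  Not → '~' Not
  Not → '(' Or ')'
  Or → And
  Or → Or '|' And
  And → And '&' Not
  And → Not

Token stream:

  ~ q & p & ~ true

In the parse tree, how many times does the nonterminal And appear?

3

[Or [And [And [And [Not ~ [Not q]]] & [Not p]] & [Not ~ [Not true]]]]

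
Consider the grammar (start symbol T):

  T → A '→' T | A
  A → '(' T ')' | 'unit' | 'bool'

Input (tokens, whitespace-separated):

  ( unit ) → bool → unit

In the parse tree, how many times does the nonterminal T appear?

[T [A ( [T [A unit]] )] → [T [A bool] → [T [A unit]]]]

4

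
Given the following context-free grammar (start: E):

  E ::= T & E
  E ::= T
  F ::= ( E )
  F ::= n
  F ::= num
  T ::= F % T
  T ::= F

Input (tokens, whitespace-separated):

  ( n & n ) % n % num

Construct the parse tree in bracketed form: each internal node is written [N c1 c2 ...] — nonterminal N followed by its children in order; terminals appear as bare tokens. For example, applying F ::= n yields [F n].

E
T
F % T
( E ) % T
( T & E ) % T
( F & E ) % T
( n & E ) % T
( n & T ) % T
( n & F ) % T
( n & n ) % T
( n & n ) % F % T
( n & n ) % n % T
( n & n ) % n % F
( n & n ) % n % num

[E [T [F ( [E [T [F n]] & [E [T [F n]]]] )] % [T [F n] % [T [F num]]]]]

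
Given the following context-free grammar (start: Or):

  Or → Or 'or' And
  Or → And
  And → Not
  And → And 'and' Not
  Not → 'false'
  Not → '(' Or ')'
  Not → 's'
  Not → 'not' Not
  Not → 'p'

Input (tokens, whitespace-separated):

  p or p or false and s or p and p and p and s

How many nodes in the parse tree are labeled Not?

[Or [Or [Or [Or [And [Not p]]] or [And [Not p]]] or [And [And [Not false]] and [Not s]]] or [And [And [And [And [Not p]] and [Not p]] and [Not p]] and [Not s]]]

8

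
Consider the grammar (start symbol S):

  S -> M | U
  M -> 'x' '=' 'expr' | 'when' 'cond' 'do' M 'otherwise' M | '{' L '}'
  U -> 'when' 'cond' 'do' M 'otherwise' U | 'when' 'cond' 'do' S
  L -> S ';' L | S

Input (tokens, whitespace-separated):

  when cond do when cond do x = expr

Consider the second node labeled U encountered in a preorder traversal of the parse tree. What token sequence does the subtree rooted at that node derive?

when cond do x = expr

[S [U when cond do [S [U when cond do [S [M x = expr]]]]]]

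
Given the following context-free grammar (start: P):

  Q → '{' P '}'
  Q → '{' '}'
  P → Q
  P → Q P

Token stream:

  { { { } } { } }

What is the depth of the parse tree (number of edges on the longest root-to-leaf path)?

[P [Q { [P [Q { [P [Q { }]] }] [P [Q { }]]] }]]

6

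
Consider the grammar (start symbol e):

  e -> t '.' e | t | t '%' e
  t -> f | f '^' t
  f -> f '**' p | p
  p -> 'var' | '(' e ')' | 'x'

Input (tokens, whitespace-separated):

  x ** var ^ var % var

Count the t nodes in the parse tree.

[e [t [f [f [p x]] ** [p var]] ^ [t [f [p var]]]] % [e [t [f [p var]]]]]

3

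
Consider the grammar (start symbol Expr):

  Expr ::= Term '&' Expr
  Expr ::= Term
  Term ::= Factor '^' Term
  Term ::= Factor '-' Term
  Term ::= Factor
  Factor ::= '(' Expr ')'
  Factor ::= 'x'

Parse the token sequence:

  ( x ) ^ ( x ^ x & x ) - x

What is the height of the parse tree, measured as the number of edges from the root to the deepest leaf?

[Expr [Term [Factor ( [Expr [Term [Factor x]]] )] ^ [Term [Factor ( [Expr [Term [Factor x] ^ [Term [Factor x]]] & [Expr [Term [Factor x]]]] )] - [Term [Factor x]]]]]

8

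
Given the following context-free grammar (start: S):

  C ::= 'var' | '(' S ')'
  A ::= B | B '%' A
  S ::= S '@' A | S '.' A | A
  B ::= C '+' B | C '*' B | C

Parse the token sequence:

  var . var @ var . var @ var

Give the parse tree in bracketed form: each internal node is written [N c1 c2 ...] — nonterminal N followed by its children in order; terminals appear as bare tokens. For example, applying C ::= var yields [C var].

[S [S [S [S [S [A [B [C var]]]] . [A [B [C var]]]] @ [A [B [C var]]]] . [A [B [C var]]]] @ [A [B [C var]]]]

S
S @ A
S . A @ A
S @ A . A @ A
S . A @ A . A @ A
A . A @ A . A @ A
B . A @ A . A @ A
C . A @ A . A @ A
var . A @ A . A @ A
var . B @ A . A @ A
var . C @ A . A @ A
var . var @ A . A @ A
var . var @ B . A @ A
var . var @ C . A @ A
var . var @ var . A @ A
var . var @ var . B @ A
var . var @ var . C @ A
var . var @ var . var @ A
var . var @ var . var @ B
var . var @ var . var @ C
var . var @ var . var @ var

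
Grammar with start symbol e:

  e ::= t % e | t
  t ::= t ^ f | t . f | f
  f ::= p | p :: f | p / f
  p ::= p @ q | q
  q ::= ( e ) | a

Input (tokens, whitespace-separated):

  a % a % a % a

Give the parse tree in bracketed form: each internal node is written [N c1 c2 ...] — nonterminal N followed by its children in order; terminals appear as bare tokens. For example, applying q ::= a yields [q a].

[e [t [f [p [q a]]]] % [e [t [f [p [q a]]]] % [e [t [f [p [q a]]]] % [e [t [f [p [q a]]]]]]]]

e
t % e
f % e
p % e
q % e
a % e
a % t % e
a % f % e
a % p % e
a % q % e
a % a % e
a % a % t % e
a % a % f % e
a % a % p % e
a % a % q % e
a % a % a % e
a % a % a % t
a % a % a % f
a % a % a % p
a % a % a % q
a % a % a % a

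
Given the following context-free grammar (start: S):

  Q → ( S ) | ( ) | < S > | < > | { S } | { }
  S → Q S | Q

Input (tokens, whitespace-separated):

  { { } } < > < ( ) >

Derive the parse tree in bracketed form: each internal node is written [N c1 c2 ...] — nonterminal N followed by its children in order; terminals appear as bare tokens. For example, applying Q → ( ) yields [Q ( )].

[S [Q { [S [Q { }]] }] [S [Q < >] [S [Q < [S [Q ( )]] >]]]]

S
Q S
{ S } S
{ Q } S
{ { } } S
{ { } } Q S
{ { } } < > S
{ { } } < > Q
{ { } } < > < S >
{ { } } < > < Q >
{ { } } < > < ( ) >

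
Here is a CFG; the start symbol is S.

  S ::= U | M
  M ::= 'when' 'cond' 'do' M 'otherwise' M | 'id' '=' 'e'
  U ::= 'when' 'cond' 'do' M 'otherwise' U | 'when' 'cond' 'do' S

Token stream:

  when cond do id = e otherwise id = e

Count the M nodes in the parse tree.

[S [M when cond do [M id = e] otherwise [M id = e]]]

3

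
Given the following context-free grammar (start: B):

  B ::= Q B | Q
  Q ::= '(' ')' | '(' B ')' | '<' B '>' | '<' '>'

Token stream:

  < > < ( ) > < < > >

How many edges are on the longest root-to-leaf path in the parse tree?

6

[B [Q < >] [B [Q < [B [Q ( )]] >] [B [Q < [B [Q < >]] >]]]]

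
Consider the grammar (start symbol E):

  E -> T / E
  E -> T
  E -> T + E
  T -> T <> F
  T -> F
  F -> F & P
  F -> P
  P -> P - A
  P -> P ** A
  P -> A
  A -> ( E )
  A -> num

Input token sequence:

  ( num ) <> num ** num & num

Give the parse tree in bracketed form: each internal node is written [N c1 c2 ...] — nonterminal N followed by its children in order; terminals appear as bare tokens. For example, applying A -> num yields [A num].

[E [T [T [F [P [A ( [E [T [F [P [A num]]]]] )]]]] <> [F [F [P [P [A num]] ** [A num]]] & [P [A num]]]]]

E
T
T <> F
F <> F
P <> F
A <> F
( E ) <> F
( T ) <> F
( F ) <> F
( P ) <> F
( A ) <> F
( num ) <> F
( num ) <> F & P
( num ) <> P & P
( num ) <> P ** A & P
( num ) <> A ** A & P
( num ) <> num ** A & P
( num ) <> num ** num & P
( num ) <> num ** num & A
( num ) <> num ** num & num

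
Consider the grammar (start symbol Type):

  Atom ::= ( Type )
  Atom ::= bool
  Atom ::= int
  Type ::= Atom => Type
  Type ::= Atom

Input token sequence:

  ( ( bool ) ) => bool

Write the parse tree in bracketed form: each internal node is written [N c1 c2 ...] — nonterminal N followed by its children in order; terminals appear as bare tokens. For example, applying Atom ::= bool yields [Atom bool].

[Type [Atom ( [Type [Atom ( [Type [Atom bool]] )]] )] => [Type [Atom bool]]]

Type
Atom => Type
( Type ) => Type
( Atom ) => Type
( ( Type ) ) => Type
( ( Atom ) ) => Type
( ( bool ) ) => Type
( ( bool ) ) => Atom
( ( bool ) ) => bool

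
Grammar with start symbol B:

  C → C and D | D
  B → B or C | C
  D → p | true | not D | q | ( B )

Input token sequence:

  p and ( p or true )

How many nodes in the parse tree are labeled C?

[B [C [C [D p]] and [D ( [B [B [C [D p]]] or [C [D true]]] )]]]

4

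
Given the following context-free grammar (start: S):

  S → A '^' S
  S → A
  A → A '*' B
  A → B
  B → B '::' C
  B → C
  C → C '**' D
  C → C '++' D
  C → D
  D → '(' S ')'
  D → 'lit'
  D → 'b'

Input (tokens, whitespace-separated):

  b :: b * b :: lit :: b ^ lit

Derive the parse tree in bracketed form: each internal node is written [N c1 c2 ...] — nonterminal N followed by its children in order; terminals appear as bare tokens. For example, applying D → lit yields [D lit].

[S [A [A [B [B [C [D b]]] :: [C [D b]]]] * [B [B [B [C [D b]]] :: [C [D lit]]] :: [C [D b]]]] ^ [S [A [B [C [D lit]]]]]]

S
A ^ S
A * B ^ S
B * B ^ S
B :: C * B ^ S
C :: C * B ^ S
D :: C * B ^ S
b :: C * B ^ S
b :: D * B ^ S
b :: b * B ^ S
b :: b * B :: C ^ S
b :: b * B :: C :: C ^ S
b :: b * C :: C :: C ^ S
b :: b * D :: C :: C ^ S
b :: b * b :: C :: C ^ S
b :: b * b :: D :: C ^ S
b :: b * b :: lit :: C ^ S
b :: b * b :: lit :: D ^ S
b :: b * b :: lit :: b ^ S
b :: b * b :: lit :: b ^ A
b :: b * b :: lit :: b ^ B
b :: b * b :: lit :: b ^ C
b :: b * b :: lit :: b ^ D
b :: b * b :: lit :: b ^ lit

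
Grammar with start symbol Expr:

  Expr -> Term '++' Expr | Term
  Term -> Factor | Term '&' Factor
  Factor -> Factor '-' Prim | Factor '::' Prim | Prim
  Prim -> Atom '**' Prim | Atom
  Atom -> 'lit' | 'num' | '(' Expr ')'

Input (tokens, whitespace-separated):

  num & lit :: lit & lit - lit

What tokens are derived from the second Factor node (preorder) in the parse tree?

lit :: lit

[Expr [Term [Term [Term [Factor [Prim [Atom num]]]] & [Factor [Factor [Prim [Atom lit]]] :: [Prim [Atom lit]]]] & [Factor [Factor [Prim [Atom lit]]] - [Prim [Atom lit]]]]]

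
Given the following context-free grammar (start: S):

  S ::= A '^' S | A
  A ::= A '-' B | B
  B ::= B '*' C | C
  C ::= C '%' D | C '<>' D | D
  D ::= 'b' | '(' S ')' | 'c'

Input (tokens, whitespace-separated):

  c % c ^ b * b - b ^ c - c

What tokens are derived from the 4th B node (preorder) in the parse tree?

[S [A [B [C [C [D c]] % [D c]]]] ^ [S [A [A [B [B [C [D b]]] * [C [D b]]]] - [B [C [D b]]]] ^ [S [A [A [B [C [D c]]]] - [B [C [D c]]]]]]]

b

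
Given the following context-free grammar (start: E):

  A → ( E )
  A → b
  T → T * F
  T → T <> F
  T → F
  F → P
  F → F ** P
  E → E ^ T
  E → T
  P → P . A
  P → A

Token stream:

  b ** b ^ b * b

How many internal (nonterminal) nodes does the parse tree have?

17

[E [E [T [F [F [P [A b]]] ** [P [A b]]]]] ^ [T [T [F [P [A b]]]] * [F [P [A b]]]]]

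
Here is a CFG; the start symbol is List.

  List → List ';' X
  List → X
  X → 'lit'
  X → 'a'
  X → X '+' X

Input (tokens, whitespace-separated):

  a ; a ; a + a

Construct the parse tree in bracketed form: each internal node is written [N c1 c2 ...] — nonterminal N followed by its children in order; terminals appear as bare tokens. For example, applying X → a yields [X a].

[List [List [List [X a]] ; [X a]] ; [X [X a] + [X a]]]

List
List ; X
List ; X ; X
X ; X ; X
a ; X ; X
a ; a ; X
a ; a ; X + X
a ; a ; a + X
a ; a ; a + a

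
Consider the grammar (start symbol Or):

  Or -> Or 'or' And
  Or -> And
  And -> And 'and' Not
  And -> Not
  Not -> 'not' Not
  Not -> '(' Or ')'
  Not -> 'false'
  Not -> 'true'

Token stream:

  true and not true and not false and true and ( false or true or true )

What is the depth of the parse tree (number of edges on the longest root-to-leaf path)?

8

[Or [And [And [And [And [And [Not true]] and [Not not [Not true]]] and [Not not [Not false]]] and [Not true]] and [Not ( [Or [Or [Or [And [Not false]]] or [And [Not true]]] or [And [Not true]]] )]]]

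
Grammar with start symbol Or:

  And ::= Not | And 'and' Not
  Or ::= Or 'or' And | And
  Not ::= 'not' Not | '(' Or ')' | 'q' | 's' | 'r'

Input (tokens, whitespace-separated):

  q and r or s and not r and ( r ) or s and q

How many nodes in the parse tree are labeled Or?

[Or [Or [Or [And [And [Not q]] and [Not r]]] or [And [And [And [Not s]] and [Not not [Not r]]] and [Not ( [Or [And [Not r]]] )]]] or [And [And [Not s]] and [Not q]]]

4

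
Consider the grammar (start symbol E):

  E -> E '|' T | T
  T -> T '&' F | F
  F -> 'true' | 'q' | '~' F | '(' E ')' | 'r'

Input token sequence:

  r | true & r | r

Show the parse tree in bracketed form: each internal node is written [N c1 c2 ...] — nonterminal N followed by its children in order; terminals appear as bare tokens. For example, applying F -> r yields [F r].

E
E | T
E | T | T
T | T | T
F | T | T
r | T | T
r | T & F | T
r | F & F | T
r | true & F | T
r | true & r | T
r | true & r | F
r | true & r | r

[E [E [E [T [F r]]] | [T [T [F true]] & [F r]]] | [T [F r]]]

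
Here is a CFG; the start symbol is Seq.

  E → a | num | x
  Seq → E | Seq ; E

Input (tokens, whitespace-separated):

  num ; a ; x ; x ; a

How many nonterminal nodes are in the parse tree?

[Seq [Seq [Seq [Seq [Seq [E num]] ; [E a]] ; [E x]] ; [E x]] ; [E a]]

10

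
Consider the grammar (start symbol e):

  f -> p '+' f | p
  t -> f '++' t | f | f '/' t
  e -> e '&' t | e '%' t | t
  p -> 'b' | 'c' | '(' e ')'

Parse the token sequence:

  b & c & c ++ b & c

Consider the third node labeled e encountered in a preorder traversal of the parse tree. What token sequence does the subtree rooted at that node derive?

b & c

[e [e [e [e [t [f [p b]]]] & [t [f [p c]]]] & [t [f [p c]] ++ [t [f [p b]]]]] & [t [f [p c]]]]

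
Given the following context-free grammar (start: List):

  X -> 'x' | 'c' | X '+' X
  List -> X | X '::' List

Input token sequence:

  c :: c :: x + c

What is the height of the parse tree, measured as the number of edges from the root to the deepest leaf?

[List [X c] :: [List [X c] :: [List [X [X x] + [X c]]]]]

5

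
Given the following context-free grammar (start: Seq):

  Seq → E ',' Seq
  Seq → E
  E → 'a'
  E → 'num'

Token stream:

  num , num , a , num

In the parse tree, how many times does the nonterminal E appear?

[Seq [E num] , [Seq [E num] , [Seq [E a] , [Seq [E num]]]]]

4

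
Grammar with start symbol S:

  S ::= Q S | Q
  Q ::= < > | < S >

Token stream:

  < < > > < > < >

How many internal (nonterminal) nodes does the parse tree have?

8

[S [Q < [S [Q < >]] >] [S [Q < >] [S [Q < >]]]]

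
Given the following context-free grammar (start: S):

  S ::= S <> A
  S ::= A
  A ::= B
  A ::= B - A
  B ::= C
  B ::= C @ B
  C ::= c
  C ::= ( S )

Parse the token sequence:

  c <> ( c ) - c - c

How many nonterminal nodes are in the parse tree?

18

[S [S [A [B [C c]]]] <> [A [B [C ( [S [A [B [C c]]]] )]] - [A [B [C c]] - [A [B [C c]]]]]]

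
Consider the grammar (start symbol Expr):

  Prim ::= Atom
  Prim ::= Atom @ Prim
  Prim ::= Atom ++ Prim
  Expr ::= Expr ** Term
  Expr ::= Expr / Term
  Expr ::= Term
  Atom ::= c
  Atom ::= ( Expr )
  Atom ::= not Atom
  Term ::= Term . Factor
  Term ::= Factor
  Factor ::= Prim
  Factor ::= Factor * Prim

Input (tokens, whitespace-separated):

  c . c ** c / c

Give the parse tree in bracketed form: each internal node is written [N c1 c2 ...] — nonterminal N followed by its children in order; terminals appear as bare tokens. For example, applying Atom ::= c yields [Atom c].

Expr
Expr / Term
Expr ** Term / Term
Term ** Term / Term
Term . Factor ** Term / Term
Factor . Factor ** Term / Term
Prim . Factor ** Term / Term
Atom . Factor ** Term / Term
c . Factor ** Term / Term
c . Prim ** Term / Term
c . Atom ** Term / Term
c . c ** Term / Term
c . c ** Factor / Term
c . c ** Prim / Term
c . c ** Atom / Term
c . c ** c / Term
c . c ** c / Factor
c . c ** c / Prim
c . c ** c / Atom
c . c ** c / c

[Expr [Expr [Expr [Term [Term [Factor [Prim [Atom c]]]] . [Factor [Prim [Atom c]]]]] ** [Term [Factor [Prim [Atom c]]]]] / [Term [Factor [Prim [Atom c]]]]]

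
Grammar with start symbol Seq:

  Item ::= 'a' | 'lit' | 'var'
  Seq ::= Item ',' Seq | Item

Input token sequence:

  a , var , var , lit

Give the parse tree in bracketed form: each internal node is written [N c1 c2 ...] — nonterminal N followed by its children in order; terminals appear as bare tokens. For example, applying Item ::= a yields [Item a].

[Seq [Item a] , [Seq [Item var] , [Seq [Item var] , [Seq [Item lit]]]]]

Seq
Item , Seq
a , Seq
a , Item , Seq
a , var , Seq
a , var , Item , Seq
a , var , var , Seq
a , var , var , Item
a , var , var , lit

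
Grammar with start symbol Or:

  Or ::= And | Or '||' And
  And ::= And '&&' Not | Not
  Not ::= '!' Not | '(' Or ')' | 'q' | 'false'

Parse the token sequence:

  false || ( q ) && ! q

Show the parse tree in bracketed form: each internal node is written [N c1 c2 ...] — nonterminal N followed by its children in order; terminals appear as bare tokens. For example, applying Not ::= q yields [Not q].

[Or [Or [And [Not false]]] || [And [And [Not ( [Or [And [Not q]]] )]] && [Not ! [Not q]]]]

Or
Or || And
And || And
Not || And
false || And
false || And && Not
false || Not && Not
false || ( Or ) && Not
false || ( And ) && Not
false || ( Not ) && Not
false || ( q ) && Not
false || ( q ) && ! Not
false || ( q ) && ! q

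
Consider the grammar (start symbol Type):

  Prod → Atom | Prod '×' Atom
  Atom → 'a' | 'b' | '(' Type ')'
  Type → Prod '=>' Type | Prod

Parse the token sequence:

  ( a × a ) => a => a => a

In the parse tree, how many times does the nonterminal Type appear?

[Type [Prod [Atom ( [Type [Prod [Prod [Atom a]] × [Atom a]]] )]] => [Type [Prod [Atom a]] => [Type [Prod [Atom a]] => [Type [Prod [Atom a]]]]]]

5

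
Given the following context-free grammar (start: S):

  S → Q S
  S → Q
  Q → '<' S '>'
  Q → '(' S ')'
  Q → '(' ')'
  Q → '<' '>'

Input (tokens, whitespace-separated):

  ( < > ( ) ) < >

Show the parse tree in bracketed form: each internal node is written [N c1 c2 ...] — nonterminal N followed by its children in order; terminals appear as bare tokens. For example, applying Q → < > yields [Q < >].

[S [Q ( [S [Q < >] [S [Q ( )]]] )] [S [Q < >]]]

S
Q S
( S ) S
( Q S ) S
( < > S ) S
( < > Q ) S
( < > ( ) ) S
( < > ( ) ) Q
( < > ( ) ) < >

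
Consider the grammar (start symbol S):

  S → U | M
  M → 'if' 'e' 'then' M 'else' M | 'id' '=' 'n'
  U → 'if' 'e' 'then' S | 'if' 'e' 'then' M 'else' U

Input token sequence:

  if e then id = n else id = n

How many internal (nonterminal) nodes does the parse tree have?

4

[S [M if e then [M id = n] else [M id = n]]]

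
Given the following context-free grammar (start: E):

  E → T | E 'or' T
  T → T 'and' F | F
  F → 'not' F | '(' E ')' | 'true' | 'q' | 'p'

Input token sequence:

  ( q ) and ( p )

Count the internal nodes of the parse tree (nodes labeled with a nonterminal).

11

[E [T [T [F ( [E [T [F q]]] )]] and [F ( [E [T [F p]]] )]]]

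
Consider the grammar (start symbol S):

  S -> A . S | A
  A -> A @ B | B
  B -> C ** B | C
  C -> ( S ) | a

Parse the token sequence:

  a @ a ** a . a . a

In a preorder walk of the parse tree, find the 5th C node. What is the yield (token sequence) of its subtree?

[S [A [A [B [C a]]] @ [B [C a] ** [B [C a]]]] . [S [A [B [C a]]] . [S [A [B [C a]]]]]]

a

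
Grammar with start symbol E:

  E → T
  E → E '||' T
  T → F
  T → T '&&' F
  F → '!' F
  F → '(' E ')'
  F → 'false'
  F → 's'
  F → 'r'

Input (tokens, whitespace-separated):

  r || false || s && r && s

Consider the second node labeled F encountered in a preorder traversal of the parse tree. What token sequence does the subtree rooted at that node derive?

[E [E [E [T [F r]]] || [T [F false]]] || [T [T [T [F s]] && [F r]] && [F s]]]

false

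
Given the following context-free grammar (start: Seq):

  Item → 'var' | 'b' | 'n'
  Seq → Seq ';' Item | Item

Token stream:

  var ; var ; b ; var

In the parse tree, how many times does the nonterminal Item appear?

[Seq [Seq [Seq [Seq [Item var]] ; [Item var]] ; [Item b]] ; [Item var]]

4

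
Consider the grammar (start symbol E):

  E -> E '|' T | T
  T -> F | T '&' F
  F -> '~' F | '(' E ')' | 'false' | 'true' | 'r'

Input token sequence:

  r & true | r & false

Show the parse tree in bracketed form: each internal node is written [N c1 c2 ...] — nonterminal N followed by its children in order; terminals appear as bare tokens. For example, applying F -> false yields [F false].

[E [E [T [T [F r]] & [F true]]] | [T [T [F r]] & [F false]]]

E
E | T
T | T
T & F | T
F & F | T
r & F | T
r & true | T
r & true | T & F
r & true | F & F
r & true | r & F
r & true | r & false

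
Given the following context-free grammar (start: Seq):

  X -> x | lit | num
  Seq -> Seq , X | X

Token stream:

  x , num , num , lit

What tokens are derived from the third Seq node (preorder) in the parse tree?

[Seq [Seq [Seq [Seq [X x]] , [X num]] , [X num]] , [X lit]]

x , num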